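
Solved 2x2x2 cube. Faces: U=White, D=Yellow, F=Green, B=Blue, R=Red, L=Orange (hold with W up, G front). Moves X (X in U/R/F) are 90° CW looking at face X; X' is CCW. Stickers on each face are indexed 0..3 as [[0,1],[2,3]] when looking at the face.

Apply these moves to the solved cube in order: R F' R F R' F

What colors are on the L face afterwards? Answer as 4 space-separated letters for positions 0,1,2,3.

Answer: O R O Y

Derivation:
After move 1 (R): R=RRRR U=WGWG F=GYGY D=YBYB B=WBWB
After move 2 (F'): F=YYGG U=WGRR R=BRYR D=OOYB L=OGOW
After move 3 (R): R=YBRR U=WYRG F=YOGB D=OWYW B=RBGB
After move 4 (F): F=GYBO U=WYWG R=RBGR D=RYYW L=OOOW
After move 5 (R'): R=BRRG U=WGWR F=GYBG D=RYYO B=WBYB
After move 6 (F): F=BGGY U=WGWO R=WRRG D=RBYO L=OROY
Query: L face = OROY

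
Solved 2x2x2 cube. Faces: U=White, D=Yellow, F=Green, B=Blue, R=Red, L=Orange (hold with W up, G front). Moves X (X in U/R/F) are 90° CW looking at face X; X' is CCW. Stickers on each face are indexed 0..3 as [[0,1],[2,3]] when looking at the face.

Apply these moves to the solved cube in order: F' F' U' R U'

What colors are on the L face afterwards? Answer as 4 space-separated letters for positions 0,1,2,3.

After move 1 (F'): F=GGGG U=WWRR R=YRYR D=OOYY L=OWOW
After move 2 (F'): F=GGGG U=WWYY R=OROR D=WWYY L=OROR
After move 3 (U'): U=WYWY F=ORGG R=GGOR B=ORBB L=BBOR
After move 4 (R): R=OGRG U=WRWG F=OWGY D=WBYO B=YRYB
After move 5 (U'): U=RGWW F=BBGY R=OWRG B=OGYB L=YROR
Query: L face = YROR

Answer: Y R O R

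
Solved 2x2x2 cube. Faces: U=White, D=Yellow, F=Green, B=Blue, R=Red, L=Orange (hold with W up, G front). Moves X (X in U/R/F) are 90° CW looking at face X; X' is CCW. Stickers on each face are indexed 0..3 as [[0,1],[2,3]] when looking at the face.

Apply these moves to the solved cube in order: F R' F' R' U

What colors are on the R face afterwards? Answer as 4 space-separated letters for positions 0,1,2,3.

Answer: G B G R

Derivation:
After move 1 (F): F=GGGG U=WWOO R=WRWR D=RRYY L=OYOY
After move 2 (R'): R=RRWW U=WBOB F=GWGO D=RGYG B=YBRB
After move 3 (F'): F=WOGG U=WBRW R=GRRW D=YYYG L=OBOO
After move 4 (R'): R=RWGR U=WRRY F=WBGW D=YOYG B=GBYB
After move 5 (U): U=RWYR F=RWGW R=GBGR B=OBYB L=WBOO
Query: R face = GBGR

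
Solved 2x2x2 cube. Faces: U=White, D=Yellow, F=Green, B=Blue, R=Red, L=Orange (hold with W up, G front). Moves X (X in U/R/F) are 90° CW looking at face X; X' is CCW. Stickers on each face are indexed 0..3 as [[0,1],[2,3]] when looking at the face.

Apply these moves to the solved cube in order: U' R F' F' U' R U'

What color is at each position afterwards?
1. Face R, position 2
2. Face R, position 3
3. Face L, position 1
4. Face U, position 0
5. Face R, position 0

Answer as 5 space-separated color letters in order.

After move 1 (U'): U=WWWW F=OOGG R=GGRR B=RRBB L=BBOO
After move 2 (R): R=RGRG U=WOWG F=OYGY D=YBYR B=WRWB
After move 3 (F'): F=YYOG U=WORR R=BGYG D=BOYR L=BGOW
After move 4 (F'): F=YGYO U=WOBY R=OGBG D=GWYR L=BROR
After move 5 (U'): U=OYWB F=BRYO R=YGBG B=OGWB L=WROR
After move 6 (R): R=BYGG U=ORWO F=BWYR D=GWYO B=BGYB
After move 7 (U'): U=ROOW F=WRYR R=BWGG B=BYYB L=BGOR
Query 1: R[2] = G
Query 2: R[3] = G
Query 3: L[1] = G
Query 4: U[0] = R
Query 5: R[0] = B

Answer: G G G R B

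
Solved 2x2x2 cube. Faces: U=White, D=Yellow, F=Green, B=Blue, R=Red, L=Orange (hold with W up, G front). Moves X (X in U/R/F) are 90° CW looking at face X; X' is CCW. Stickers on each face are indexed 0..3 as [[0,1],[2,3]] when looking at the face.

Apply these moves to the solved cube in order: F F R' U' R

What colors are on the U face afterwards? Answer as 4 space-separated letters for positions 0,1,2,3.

After move 1 (F): F=GGGG U=WWOO R=WRWR D=RRYY L=OYOY
After move 2 (F): F=GGGG U=WWYY R=OROR D=WWYY L=OROR
After move 3 (R'): R=RROO U=WBYB F=GWGY D=WGYG B=YBWB
After move 4 (U'): U=BBWY F=ORGY R=GWOO B=RRWB L=YBOR
After move 5 (R): R=OGOW U=BRWY F=OGGG D=WWYR B=YRBB
Query: U face = BRWY

Answer: B R W Y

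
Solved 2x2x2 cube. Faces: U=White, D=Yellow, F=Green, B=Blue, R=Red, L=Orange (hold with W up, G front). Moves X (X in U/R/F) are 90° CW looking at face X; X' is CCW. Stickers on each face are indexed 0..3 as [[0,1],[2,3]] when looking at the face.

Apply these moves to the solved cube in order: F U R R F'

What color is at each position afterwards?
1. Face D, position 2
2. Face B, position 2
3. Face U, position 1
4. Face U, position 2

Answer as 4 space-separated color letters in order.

After move 1 (F): F=GGGG U=WWOO R=WRWR D=RRYY L=OYOY
After move 2 (U): U=OWOW F=WRGG R=BBWR B=OYBB L=GGOY
After move 3 (R): R=WBRB U=OROG F=WRGY D=RBYO B=WYWB
After move 4 (R): R=RWBB U=OROY F=WBGO D=RWYW B=GYRB
After move 5 (F'): F=BOWG U=ORRB R=WWRB D=GYYW L=GYOO
Query 1: D[2] = Y
Query 2: B[2] = R
Query 3: U[1] = R
Query 4: U[2] = R

Answer: Y R R R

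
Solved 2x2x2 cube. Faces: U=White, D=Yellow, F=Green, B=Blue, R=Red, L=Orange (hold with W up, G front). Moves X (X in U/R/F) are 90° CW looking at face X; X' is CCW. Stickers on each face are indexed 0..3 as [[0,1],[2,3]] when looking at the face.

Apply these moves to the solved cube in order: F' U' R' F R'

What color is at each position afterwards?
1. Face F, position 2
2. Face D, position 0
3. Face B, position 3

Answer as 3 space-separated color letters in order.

Answer: R G B

Derivation:
After move 1 (F'): F=GGGG U=WWRR R=YRYR D=OOYY L=OWOW
After move 2 (U'): U=WRWR F=OWGG R=GGYR B=YRBB L=BBOW
After move 3 (R'): R=GRGY U=WBWY F=ORGR D=OWYG B=YROB
After move 4 (F): F=GORR U=WBWB R=WRYY D=GGYG L=BOOW
After move 5 (R'): R=RYWY U=WOWY F=GBRB D=GOYR B=GRGB
Query 1: F[2] = R
Query 2: D[0] = G
Query 3: B[3] = B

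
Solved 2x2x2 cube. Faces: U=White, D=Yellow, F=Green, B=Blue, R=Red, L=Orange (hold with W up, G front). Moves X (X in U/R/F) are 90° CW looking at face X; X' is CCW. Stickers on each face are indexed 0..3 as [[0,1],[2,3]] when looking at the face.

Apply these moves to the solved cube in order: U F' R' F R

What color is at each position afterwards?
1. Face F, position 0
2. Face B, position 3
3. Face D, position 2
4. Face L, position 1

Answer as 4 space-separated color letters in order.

Answer: R B Y G

Derivation:
After move 1 (U): U=WWWW F=RRGG R=BBRR B=OOBB L=GGOO
After move 2 (F'): F=RGRG U=WWBR R=YBYR D=GOYY L=GWOW
After move 3 (R'): R=BRYY U=WBBO F=RWRR D=GGYG B=YOOB
After move 4 (F): F=RRRW U=WBWW R=BROY D=YBYG L=GGOG
After move 5 (R): R=OBYR U=WRWW F=RBRG D=YOYY B=WOBB
Query 1: F[0] = R
Query 2: B[3] = B
Query 3: D[2] = Y
Query 4: L[1] = G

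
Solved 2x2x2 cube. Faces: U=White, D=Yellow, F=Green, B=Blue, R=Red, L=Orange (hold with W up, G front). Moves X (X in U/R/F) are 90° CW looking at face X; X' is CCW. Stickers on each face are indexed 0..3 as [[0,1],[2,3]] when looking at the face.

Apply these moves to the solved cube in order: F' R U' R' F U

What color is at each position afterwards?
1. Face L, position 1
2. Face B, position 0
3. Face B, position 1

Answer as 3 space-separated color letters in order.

After move 1 (F'): F=GGGG U=WWRR R=YRYR D=OOYY L=OWOW
After move 2 (R): R=YYRR U=WGRG F=GOGY D=OBYB B=RBWB
After move 3 (U'): U=GGWR F=OWGY R=GORR B=YYWB L=RBOW
After move 4 (R'): R=ORGR U=GWWY F=OGGR D=OWYY B=BYBB
After move 5 (F): F=GORG U=GWWB R=WRYR D=GOYY L=ROOW
After move 6 (U): U=WGBW F=WRRG R=BYYR B=ROBB L=GOOW
Query 1: L[1] = O
Query 2: B[0] = R
Query 3: B[1] = O

Answer: O R O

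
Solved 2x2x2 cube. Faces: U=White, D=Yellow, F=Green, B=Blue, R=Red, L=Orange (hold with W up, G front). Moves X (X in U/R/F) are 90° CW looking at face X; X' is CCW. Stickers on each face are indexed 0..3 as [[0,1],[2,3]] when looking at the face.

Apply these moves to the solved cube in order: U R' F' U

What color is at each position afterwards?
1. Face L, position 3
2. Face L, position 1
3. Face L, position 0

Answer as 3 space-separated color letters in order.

Answer: W W W

Derivation:
After move 1 (U): U=WWWW F=RRGG R=BBRR B=OOBB L=GGOO
After move 2 (R'): R=BRBR U=WBWO F=RWGW D=YRYG B=YOYB
After move 3 (F'): F=WWRG U=WBBB R=RRYR D=GOYG L=GOOW
After move 4 (U): U=BWBB F=RRRG R=YOYR B=GOYB L=WWOW
Query 1: L[3] = W
Query 2: L[1] = W
Query 3: L[0] = W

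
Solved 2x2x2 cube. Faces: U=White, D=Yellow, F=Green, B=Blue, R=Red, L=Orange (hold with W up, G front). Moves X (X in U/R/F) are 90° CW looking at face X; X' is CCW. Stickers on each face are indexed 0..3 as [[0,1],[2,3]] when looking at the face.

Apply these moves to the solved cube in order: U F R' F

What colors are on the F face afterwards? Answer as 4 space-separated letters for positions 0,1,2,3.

Answer: G G G W

Derivation:
After move 1 (U): U=WWWW F=RRGG R=BBRR B=OOBB L=GGOO
After move 2 (F): F=GRGR U=WWOG R=WBWR D=RBYY L=GYOY
After move 3 (R'): R=BRWW U=WBOO F=GWGG D=RRYR B=YOBB
After move 4 (F): F=GGGW U=WBYY R=OROW D=WBYR L=GROR
Query: F face = GGGW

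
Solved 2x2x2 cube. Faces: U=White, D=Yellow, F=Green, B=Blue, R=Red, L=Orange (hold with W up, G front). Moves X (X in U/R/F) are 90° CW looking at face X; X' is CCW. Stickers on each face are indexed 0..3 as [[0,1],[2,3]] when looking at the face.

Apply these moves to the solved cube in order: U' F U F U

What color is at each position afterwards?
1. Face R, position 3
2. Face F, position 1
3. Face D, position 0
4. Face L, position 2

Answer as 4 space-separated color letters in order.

After move 1 (U'): U=WWWW F=OOGG R=GGRR B=RRBB L=BBOO
After move 2 (F): F=GOGO U=WWOB R=WGWR D=RGYY L=BYOY
After move 3 (U): U=OWBW F=WGGO R=RRWR B=BYBB L=GOOY
After move 4 (F): F=GWOG U=OWYO R=BRWR D=WRYY L=GROG
After move 5 (U): U=YOOW F=BROG R=BYWR B=GRBB L=GWOG
Query 1: R[3] = R
Query 2: F[1] = R
Query 3: D[0] = W
Query 4: L[2] = O

Answer: R R W O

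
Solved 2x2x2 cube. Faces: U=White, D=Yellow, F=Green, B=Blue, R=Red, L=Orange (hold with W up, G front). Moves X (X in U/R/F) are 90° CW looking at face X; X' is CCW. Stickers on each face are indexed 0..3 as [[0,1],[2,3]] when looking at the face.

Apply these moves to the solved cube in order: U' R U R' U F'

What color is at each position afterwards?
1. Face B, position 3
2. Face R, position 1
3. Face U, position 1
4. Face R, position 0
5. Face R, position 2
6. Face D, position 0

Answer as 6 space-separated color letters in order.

After move 1 (U'): U=WWWW F=OOGG R=GGRR B=RRBB L=BBOO
After move 2 (R): R=RGRG U=WOWG F=OYGY D=YBYR B=WRWB
After move 3 (U): U=WWGO F=RGGY R=WRRG B=BBWB L=OYOO
After move 4 (R'): R=RGWR U=WWGB F=RWGO D=YGYY B=RBBB
After move 5 (U): U=GWBW F=RGGO R=RBWR B=OYBB L=RWOO
After move 6 (F'): F=GORG U=GWRW R=GBYR D=WOYY L=RWOB
Query 1: B[3] = B
Query 2: R[1] = B
Query 3: U[1] = W
Query 4: R[0] = G
Query 5: R[2] = Y
Query 6: D[0] = W

Answer: B B W G Y W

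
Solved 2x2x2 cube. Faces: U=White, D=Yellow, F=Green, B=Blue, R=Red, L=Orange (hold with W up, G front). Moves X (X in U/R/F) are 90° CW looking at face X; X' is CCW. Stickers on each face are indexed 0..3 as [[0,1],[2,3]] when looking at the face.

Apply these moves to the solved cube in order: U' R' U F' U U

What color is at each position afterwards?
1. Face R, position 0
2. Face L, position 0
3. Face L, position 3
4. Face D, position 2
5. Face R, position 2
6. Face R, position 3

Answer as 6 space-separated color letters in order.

After move 1 (U'): U=WWWW F=OOGG R=GGRR B=RRBB L=BBOO
After move 2 (R'): R=GRGR U=WBWR F=OWGW D=YOYG B=YRYB
After move 3 (U): U=WWRB F=GRGW R=YRGR B=BBYB L=OWOO
After move 4 (F'): F=RWGG U=WWYG R=ORYR D=WOYG L=OBOR
After move 5 (U): U=YWGW F=ORGG R=BBYR B=OBYB L=RWOR
After move 6 (U): U=GYWW F=BBGG R=OBYR B=RWYB L=OROR
Query 1: R[0] = O
Query 2: L[0] = O
Query 3: L[3] = R
Query 4: D[2] = Y
Query 5: R[2] = Y
Query 6: R[3] = R

Answer: O O R Y Y R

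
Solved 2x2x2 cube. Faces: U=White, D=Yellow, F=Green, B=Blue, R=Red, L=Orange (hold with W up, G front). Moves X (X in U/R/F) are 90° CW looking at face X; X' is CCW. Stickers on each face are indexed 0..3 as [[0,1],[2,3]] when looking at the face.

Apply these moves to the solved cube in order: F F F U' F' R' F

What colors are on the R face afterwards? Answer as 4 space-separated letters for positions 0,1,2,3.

After move 1 (F): F=GGGG U=WWOO R=WRWR D=RRYY L=OYOY
After move 2 (F): F=GGGG U=WWYY R=OROR D=WWYY L=OROR
After move 3 (F): F=GGGG U=WWRR R=YRYR D=OOYY L=OWOW
After move 4 (U'): U=WRWR F=OWGG R=GGYR B=YRBB L=BBOW
After move 5 (F'): F=WGOG U=WRGY R=OGOR D=BWYY L=BROW
After move 6 (R'): R=GROO U=WBGY F=WROY D=BGYG B=YRWB
After move 7 (F): F=OWYR U=WBWR R=GRYO D=OGYG L=BBOG
Query: R face = GRYO

Answer: G R Y O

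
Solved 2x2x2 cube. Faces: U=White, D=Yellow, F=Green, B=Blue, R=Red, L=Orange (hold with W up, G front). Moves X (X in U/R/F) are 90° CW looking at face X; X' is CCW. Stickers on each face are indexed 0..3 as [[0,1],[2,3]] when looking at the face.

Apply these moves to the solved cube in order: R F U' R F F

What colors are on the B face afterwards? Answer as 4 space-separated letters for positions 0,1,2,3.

Answer: O R O B

Derivation:
After move 1 (R): R=RRRR U=WGWG F=GYGY D=YBYB B=WBWB
After move 2 (F): F=GGYY U=WGOO R=WRGR D=RRYB L=OYOB
After move 3 (U'): U=GOWO F=OYYY R=GGGR B=WRWB L=WBOB
After move 4 (R): R=GGRG U=GYWY F=ORYB D=RWYW B=OROB
After move 5 (F): F=YOBR U=GYBB R=WGYG D=RGYW L=WROW
After move 6 (F): F=BYRO U=GYWR R=BGBG D=YWYW L=WROG
Query: B face = OROB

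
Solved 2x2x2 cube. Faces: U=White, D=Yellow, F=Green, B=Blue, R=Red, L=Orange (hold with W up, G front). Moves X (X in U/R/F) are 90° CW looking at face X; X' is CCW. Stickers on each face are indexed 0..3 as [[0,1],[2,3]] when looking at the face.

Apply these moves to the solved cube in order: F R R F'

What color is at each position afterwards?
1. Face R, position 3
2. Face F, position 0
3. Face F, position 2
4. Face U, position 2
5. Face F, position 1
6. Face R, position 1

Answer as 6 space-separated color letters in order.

Answer: W B G R B W

Derivation:
After move 1 (F): F=GGGG U=WWOO R=WRWR D=RRYY L=OYOY
After move 2 (R): R=WWRR U=WGOG F=GRGY D=RBYB B=OBWB
After move 3 (R): R=RWRW U=WROY F=GBGB D=RWYO B=GBGB
After move 4 (F'): F=BBGG U=WRRR R=WWRW D=YYYO L=OYOO
Query 1: R[3] = W
Query 2: F[0] = B
Query 3: F[2] = G
Query 4: U[2] = R
Query 5: F[1] = B
Query 6: R[1] = W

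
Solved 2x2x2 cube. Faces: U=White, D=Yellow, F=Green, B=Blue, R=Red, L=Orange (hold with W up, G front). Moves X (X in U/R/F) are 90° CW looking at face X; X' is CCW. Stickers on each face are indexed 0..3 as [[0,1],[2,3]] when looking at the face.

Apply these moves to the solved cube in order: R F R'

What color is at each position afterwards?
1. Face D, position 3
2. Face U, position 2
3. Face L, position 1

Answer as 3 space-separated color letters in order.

After move 1 (R): R=RRRR U=WGWG F=GYGY D=YBYB B=WBWB
After move 2 (F): F=GGYY U=WGOO R=WRGR D=RRYB L=OYOB
After move 3 (R'): R=RRWG U=WWOW F=GGYO D=RGYY B=BBRB
Query 1: D[3] = Y
Query 2: U[2] = O
Query 3: L[1] = Y

Answer: Y O Y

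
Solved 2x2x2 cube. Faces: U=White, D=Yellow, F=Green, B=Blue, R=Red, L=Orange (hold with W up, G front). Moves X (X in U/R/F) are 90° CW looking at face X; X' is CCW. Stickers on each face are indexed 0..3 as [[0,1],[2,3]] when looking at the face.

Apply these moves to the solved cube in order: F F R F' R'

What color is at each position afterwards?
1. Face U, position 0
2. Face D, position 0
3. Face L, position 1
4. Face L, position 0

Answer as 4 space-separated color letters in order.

Answer: W R G O

Derivation:
After move 1 (F): F=GGGG U=WWOO R=WRWR D=RRYY L=OYOY
After move 2 (F): F=GGGG U=WWYY R=OROR D=WWYY L=OROR
After move 3 (R): R=OORR U=WGYG F=GWGY D=WBYB B=YBWB
After move 4 (F'): F=WYGG U=WGOR R=BOWR D=RRYB L=OGOY
After move 5 (R'): R=ORBW U=WWOY F=WGGR D=RYYG B=BBRB
Query 1: U[0] = W
Query 2: D[0] = R
Query 3: L[1] = G
Query 4: L[0] = O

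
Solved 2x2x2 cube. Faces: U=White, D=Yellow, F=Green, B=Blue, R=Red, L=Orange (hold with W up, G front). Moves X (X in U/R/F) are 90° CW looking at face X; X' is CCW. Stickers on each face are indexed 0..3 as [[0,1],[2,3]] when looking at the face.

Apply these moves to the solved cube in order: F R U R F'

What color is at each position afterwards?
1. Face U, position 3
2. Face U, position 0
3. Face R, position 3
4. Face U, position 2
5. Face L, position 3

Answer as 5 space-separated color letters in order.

Answer: R O B R G

Derivation:
After move 1 (F): F=GGGG U=WWOO R=WRWR D=RRYY L=OYOY
After move 2 (R): R=WWRR U=WGOG F=GRGY D=RBYB B=OBWB
After move 3 (U): U=OWGG F=WWGY R=OBRR B=OYWB L=GROY
After move 4 (R): R=RORB U=OWGY F=WBGB D=RWYO B=GYWB
After move 5 (F'): F=BBWG U=OWRR R=WORB D=RYYO L=GYOG
Query 1: U[3] = R
Query 2: U[0] = O
Query 3: R[3] = B
Query 4: U[2] = R
Query 5: L[3] = G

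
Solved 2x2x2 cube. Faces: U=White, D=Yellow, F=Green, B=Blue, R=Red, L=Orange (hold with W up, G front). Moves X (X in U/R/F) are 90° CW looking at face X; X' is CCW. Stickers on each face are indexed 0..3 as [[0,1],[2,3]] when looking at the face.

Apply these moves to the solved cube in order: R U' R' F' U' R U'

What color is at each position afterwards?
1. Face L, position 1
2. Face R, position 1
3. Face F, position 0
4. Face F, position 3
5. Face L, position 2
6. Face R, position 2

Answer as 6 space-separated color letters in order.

After move 1 (R): R=RRRR U=WGWG F=GYGY D=YBYB B=WBWB
After move 2 (U'): U=GGWW F=OOGY R=GYRR B=RRWB L=WBOO
After move 3 (R'): R=YRGR U=GWWR F=OGGW D=YOYY B=BRBB
After move 4 (F'): F=GWOG U=GWYG R=ORYR D=BOYY L=WROW
After move 5 (U'): U=WGGY F=WROG R=GWYR B=ORBB L=BROW
After move 6 (R): R=YGRW U=WRGG F=WOOY D=BBYO B=YRGB
After move 7 (U'): U=RGWG F=BROY R=WORW B=YGGB L=YROW
Query 1: L[1] = R
Query 2: R[1] = O
Query 3: F[0] = B
Query 4: F[3] = Y
Query 5: L[2] = O
Query 6: R[2] = R

Answer: R O B Y O R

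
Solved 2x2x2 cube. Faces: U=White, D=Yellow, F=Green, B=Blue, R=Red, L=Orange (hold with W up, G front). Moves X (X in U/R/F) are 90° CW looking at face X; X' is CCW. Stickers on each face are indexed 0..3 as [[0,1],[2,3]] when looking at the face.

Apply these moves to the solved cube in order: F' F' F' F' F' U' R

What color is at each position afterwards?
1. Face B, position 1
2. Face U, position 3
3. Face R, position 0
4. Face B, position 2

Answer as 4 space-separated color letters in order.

Answer: R G Y R

Derivation:
After move 1 (F'): F=GGGG U=WWRR R=YRYR D=OOYY L=OWOW
After move 2 (F'): F=GGGG U=WWYY R=OROR D=WWYY L=OROR
After move 3 (F'): F=GGGG U=WWOO R=WRWR D=RRYY L=OYOY
After move 4 (F'): F=GGGG U=WWWW R=RRRR D=YYYY L=OOOO
After move 5 (F'): F=GGGG U=WWRR R=YRYR D=OOYY L=OWOW
After move 6 (U'): U=WRWR F=OWGG R=GGYR B=YRBB L=BBOW
After move 7 (R): R=YGRG U=WWWG F=OOGY D=OBYY B=RRRB
Query 1: B[1] = R
Query 2: U[3] = G
Query 3: R[0] = Y
Query 4: B[2] = R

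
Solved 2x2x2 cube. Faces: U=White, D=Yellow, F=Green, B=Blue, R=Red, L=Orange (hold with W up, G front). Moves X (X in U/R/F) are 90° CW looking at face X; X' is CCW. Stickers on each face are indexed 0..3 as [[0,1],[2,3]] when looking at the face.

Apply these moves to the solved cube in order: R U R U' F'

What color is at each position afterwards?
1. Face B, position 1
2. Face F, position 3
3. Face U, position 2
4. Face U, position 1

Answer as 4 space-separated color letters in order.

Answer: W G R Y

Derivation:
After move 1 (R): R=RRRR U=WGWG F=GYGY D=YBYB B=WBWB
After move 2 (U): U=WWGG F=RRGY R=WBRR B=OOWB L=GYOO
After move 3 (R): R=RWRB U=WRGY F=RBGB D=YWYO B=GOWB
After move 4 (U'): U=RYWG F=GYGB R=RBRB B=RWWB L=GOOO
After move 5 (F'): F=YBGG U=RYRR R=WBYB D=OOYO L=GGOW
Query 1: B[1] = W
Query 2: F[3] = G
Query 3: U[2] = R
Query 4: U[1] = Y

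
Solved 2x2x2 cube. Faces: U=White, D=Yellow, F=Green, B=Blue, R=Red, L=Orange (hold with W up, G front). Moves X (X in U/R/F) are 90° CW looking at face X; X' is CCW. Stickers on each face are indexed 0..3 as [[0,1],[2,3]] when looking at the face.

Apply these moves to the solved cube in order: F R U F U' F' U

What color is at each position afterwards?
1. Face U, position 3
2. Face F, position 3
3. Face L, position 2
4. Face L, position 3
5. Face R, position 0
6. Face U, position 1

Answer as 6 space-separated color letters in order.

Answer: R Y O O G W

Derivation:
After move 1 (F): F=GGGG U=WWOO R=WRWR D=RRYY L=OYOY
After move 2 (R): R=WWRR U=WGOG F=GRGY D=RBYB B=OBWB
After move 3 (U): U=OWGG F=WWGY R=OBRR B=OYWB L=GROY
After move 4 (F): F=GWYW U=OWYR R=GBGR D=ROYB L=GROB
After move 5 (U'): U=WROY F=GRYW R=GWGR B=GBWB L=OYOB
After move 6 (F'): F=RWGY U=WRGG R=OWRR D=YBYB L=OYOO
After move 7 (U): U=GWGR F=OWGY R=GBRR B=OYWB L=RWOO
Query 1: U[3] = R
Query 2: F[3] = Y
Query 3: L[2] = O
Query 4: L[3] = O
Query 5: R[0] = G
Query 6: U[1] = W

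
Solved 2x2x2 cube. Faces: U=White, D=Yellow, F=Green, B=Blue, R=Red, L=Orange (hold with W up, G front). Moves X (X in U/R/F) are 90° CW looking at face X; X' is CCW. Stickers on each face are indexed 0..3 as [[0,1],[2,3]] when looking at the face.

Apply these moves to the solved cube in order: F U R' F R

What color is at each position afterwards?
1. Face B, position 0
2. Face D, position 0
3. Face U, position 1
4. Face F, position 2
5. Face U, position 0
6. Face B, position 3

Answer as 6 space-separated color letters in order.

After move 1 (F): F=GGGG U=WWOO R=WRWR D=RRYY L=OYOY
After move 2 (U): U=OWOW F=WRGG R=BBWR B=OYBB L=GGOY
After move 3 (R'): R=BRBW U=OBOO F=WWGW D=RRYG B=YYRB
After move 4 (F): F=GWWW U=OBYG R=OROW D=BBYG L=GROR
After move 5 (R): R=OOWR U=OWYW F=GBWG D=BRYY B=GYBB
Query 1: B[0] = G
Query 2: D[0] = B
Query 3: U[1] = W
Query 4: F[2] = W
Query 5: U[0] = O
Query 6: B[3] = B

Answer: G B W W O B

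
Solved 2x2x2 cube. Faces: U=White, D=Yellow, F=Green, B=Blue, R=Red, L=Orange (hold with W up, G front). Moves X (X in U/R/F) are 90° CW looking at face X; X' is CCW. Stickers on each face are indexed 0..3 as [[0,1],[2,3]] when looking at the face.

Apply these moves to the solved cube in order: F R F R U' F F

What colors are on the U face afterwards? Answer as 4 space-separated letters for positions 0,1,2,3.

Answer: G R W R

Derivation:
After move 1 (F): F=GGGG U=WWOO R=WRWR D=RRYY L=OYOY
After move 2 (R): R=WWRR U=WGOG F=GRGY D=RBYB B=OBWB
After move 3 (F): F=GGYR U=WGYY R=OWGR D=RWYB L=OROB
After move 4 (R): R=GORW U=WGYR F=GWYB D=RWYO B=YBGB
After move 5 (U'): U=GRWY F=ORYB R=GWRW B=GOGB L=YBOB
After move 6 (F): F=YOBR U=GRBB R=WWYW D=RGYO L=YROW
After move 7 (F): F=BYRO U=GRWR R=BWBW D=YWYO L=YROG
Query: U face = GRWR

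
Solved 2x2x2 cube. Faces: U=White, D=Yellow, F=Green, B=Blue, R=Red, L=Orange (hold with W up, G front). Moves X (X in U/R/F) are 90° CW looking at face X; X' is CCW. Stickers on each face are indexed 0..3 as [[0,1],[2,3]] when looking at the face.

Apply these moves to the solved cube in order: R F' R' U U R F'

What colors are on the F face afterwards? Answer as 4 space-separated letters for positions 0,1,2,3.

After move 1 (R): R=RRRR U=WGWG F=GYGY D=YBYB B=WBWB
After move 2 (F'): F=YYGG U=WGRR R=BRYR D=OOYB L=OGOW
After move 3 (R'): R=RRBY U=WWRW F=YGGR D=OYYG B=BBOB
After move 4 (U): U=RWWW F=RRGR R=BBBY B=OGOB L=YGOW
After move 5 (U): U=WRWW F=BBGR R=OGBY B=YGOB L=RROW
After move 6 (R): R=BOYG U=WBWR F=BYGG D=OOYY B=WGRB
After move 7 (F'): F=YGBG U=WBBY R=OOOG D=RWYY L=RROW
Query: F face = YGBG

Answer: Y G B G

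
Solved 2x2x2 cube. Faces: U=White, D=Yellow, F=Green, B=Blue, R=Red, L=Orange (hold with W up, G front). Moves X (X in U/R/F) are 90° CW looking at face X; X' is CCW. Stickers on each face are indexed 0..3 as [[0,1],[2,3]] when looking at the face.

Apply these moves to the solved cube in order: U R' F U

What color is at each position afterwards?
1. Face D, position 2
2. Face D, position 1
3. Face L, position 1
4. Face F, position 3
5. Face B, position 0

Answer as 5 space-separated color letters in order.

Answer: Y B R W G

Derivation:
After move 1 (U): U=WWWW F=RRGG R=BBRR B=OOBB L=GGOO
After move 2 (R'): R=BRBR U=WBWO F=RWGW D=YRYG B=YOYB
After move 3 (F): F=GRWW U=WBOG R=WROR D=BBYG L=GYOR
After move 4 (U): U=OWGB F=WRWW R=YOOR B=GYYB L=GROR
Query 1: D[2] = Y
Query 2: D[1] = B
Query 3: L[1] = R
Query 4: F[3] = W
Query 5: B[0] = G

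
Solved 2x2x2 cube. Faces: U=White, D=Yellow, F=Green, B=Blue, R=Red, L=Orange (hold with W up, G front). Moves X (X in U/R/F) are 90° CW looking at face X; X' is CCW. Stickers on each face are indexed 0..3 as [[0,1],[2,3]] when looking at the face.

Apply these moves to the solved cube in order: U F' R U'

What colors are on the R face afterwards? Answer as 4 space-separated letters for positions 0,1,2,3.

After move 1 (U): U=WWWW F=RRGG R=BBRR B=OOBB L=GGOO
After move 2 (F'): F=RGRG U=WWBR R=YBYR D=GOYY L=GWOW
After move 3 (R): R=YYRB U=WGBG F=RORY D=GBYO B=ROWB
After move 4 (U'): U=GGWB F=GWRY R=RORB B=YYWB L=ROOW
Query: R face = RORB

Answer: R O R B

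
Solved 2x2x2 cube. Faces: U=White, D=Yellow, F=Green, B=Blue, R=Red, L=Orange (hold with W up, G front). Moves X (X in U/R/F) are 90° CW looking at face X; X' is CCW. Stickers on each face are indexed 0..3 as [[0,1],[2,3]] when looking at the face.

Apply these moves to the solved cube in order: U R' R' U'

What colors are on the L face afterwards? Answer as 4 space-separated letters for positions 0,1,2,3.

Answer: G O O O

Derivation:
After move 1 (U): U=WWWW F=RRGG R=BBRR B=OOBB L=GGOO
After move 2 (R'): R=BRBR U=WBWO F=RWGW D=YRYG B=YOYB
After move 3 (R'): R=RRBB U=WYWY F=RBGO D=YWYW B=GORB
After move 4 (U'): U=YYWW F=GGGO R=RBBB B=RRRB L=GOOO
Query: L face = GOOO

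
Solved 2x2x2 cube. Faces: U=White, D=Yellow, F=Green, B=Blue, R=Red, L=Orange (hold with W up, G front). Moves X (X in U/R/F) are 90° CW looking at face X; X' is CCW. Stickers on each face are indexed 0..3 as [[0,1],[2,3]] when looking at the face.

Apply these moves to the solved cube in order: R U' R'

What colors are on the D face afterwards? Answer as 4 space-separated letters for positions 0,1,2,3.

After move 1 (R): R=RRRR U=WGWG F=GYGY D=YBYB B=WBWB
After move 2 (U'): U=GGWW F=OOGY R=GYRR B=RRWB L=WBOO
After move 3 (R'): R=YRGR U=GWWR F=OGGW D=YOYY B=BRBB
Query: D face = YOYY

Answer: Y O Y Y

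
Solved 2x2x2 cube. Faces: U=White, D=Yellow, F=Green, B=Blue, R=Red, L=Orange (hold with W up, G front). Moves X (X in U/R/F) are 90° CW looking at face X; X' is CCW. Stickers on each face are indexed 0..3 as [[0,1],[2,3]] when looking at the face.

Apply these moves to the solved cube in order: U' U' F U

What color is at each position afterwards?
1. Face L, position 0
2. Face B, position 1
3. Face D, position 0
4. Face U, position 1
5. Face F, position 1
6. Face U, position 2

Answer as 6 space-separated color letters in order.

Answer: G Y R W O R

Derivation:
After move 1 (U'): U=WWWW F=OOGG R=GGRR B=RRBB L=BBOO
After move 2 (U'): U=WWWW F=BBGG R=OORR B=GGBB L=RROO
After move 3 (F): F=GBGB U=WWOR R=WOWR D=ROYY L=RYOY
After move 4 (U): U=OWRW F=WOGB R=GGWR B=RYBB L=GBOY
Query 1: L[0] = G
Query 2: B[1] = Y
Query 3: D[0] = R
Query 4: U[1] = W
Query 5: F[1] = O
Query 6: U[2] = R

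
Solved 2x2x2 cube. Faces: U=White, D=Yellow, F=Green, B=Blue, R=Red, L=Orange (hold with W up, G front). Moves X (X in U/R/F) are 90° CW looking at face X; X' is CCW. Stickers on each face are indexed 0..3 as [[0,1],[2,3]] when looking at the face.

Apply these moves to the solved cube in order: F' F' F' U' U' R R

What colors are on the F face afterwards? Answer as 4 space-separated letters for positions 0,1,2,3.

Answer: B B G G

Derivation:
After move 1 (F'): F=GGGG U=WWRR R=YRYR D=OOYY L=OWOW
After move 2 (F'): F=GGGG U=WWYY R=OROR D=WWYY L=OROR
After move 3 (F'): F=GGGG U=WWOO R=WRWR D=RRYY L=OYOY
After move 4 (U'): U=WOWO F=OYGG R=GGWR B=WRBB L=BBOY
After move 5 (U'): U=OOWW F=BBGG R=OYWR B=GGBB L=WROY
After move 6 (R): R=WORY U=OBWG F=BRGY D=RBYG B=WGOB
After move 7 (R): R=RWYO U=ORWY F=BBGG D=ROYW B=GGBB
Query: F face = BBGG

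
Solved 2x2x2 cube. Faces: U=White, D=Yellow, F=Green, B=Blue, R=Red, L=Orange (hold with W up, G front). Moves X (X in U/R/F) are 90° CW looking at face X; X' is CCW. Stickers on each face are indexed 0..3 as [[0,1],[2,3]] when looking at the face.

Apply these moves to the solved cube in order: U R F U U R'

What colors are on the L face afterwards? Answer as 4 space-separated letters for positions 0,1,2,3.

Answer: W B O B

Derivation:
After move 1 (U): U=WWWW F=RRGG R=BBRR B=OOBB L=GGOO
After move 2 (R): R=RBRB U=WRWG F=RYGY D=YBYO B=WOWB
After move 3 (F): F=GRYY U=WROG R=WBGB D=RRYO L=GYOB
After move 4 (U): U=OWGR F=WBYY R=WOGB B=GYWB L=GROB
After move 5 (U): U=GORW F=WOYY R=GYGB B=GRWB L=WBOB
After move 6 (R'): R=YBGG U=GWRG F=WOYW D=ROYY B=ORRB
Query: L face = WBOB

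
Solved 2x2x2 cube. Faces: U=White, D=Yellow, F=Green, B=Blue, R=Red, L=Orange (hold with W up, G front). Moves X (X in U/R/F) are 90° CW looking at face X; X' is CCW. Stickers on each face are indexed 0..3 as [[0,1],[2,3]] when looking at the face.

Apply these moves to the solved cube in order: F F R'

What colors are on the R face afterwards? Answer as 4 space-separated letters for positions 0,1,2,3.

Answer: R R O O

Derivation:
After move 1 (F): F=GGGG U=WWOO R=WRWR D=RRYY L=OYOY
After move 2 (F): F=GGGG U=WWYY R=OROR D=WWYY L=OROR
After move 3 (R'): R=RROO U=WBYB F=GWGY D=WGYG B=YBWB
Query: R face = RROO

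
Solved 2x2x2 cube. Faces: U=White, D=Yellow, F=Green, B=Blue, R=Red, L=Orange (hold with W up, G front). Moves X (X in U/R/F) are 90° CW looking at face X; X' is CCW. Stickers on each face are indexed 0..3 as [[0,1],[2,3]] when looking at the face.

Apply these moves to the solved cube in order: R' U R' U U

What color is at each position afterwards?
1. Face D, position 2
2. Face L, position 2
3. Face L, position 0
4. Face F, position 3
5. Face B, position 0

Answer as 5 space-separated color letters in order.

After move 1 (R'): R=RRRR U=WBWB F=GWGW D=YGYG B=YBYB
After move 2 (U): U=WWBB F=RRGW R=YBRR B=OOYB L=GWOO
After move 3 (R'): R=BRYR U=WYBO F=RWGB D=YRYW B=GOGB
After move 4 (U): U=BWOY F=BRGB R=GOYR B=GWGB L=RWOO
After move 5 (U): U=OBYW F=GOGB R=GWYR B=RWGB L=BROO
Query 1: D[2] = Y
Query 2: L[2] = O
Query 3: L[0] = B
Query 4: F[3] = B
Query 5: B[0] = R

Answer: Y O B B R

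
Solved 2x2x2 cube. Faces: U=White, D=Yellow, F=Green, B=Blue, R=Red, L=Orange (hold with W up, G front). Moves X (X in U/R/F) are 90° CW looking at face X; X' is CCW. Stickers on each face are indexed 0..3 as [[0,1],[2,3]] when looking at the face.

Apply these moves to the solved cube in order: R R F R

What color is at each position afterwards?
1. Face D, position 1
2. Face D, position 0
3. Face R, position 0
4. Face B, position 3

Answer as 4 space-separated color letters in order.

After move 1 (R): R=RRRR U=WGWG F=GYGY D=YBYB B=WBWB
After move 2 (R): R=RRRR U=WYWY F=GBGB D=YWYW B=GBGB
After move 3 (F): F=GGBB U=WYOO R=WRYR D=RRYW L=OYOW
After move 4 (R): R=YWRR U=WGOB F=GRBW D=RGYG B=OBYB
Query 1: D[1] = G
Query 2: D[0] = R
Query 3: R[0] = Y
Query 4: B[3] = B

Answer: G R Y B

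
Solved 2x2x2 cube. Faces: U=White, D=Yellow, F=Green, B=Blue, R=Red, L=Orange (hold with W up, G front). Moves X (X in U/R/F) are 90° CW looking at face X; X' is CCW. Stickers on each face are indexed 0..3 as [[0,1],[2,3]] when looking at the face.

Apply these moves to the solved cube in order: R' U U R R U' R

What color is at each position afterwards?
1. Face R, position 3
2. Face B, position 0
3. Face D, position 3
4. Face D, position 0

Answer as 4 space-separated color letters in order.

Answer: Y B R Y

Derivation:
After move 1 (R'): R=RRRR U=WBWB F=GWGW D=YGYG B=YBYB
After move 2 (U): U=WWBB F=RRGW R=YBRR B=OOYB L=GWOO
After move 3 (U): U=BWBW F=YBGW R=OORR B=GWYB L=RROO
After move 4 (R): R=RORO U=BBBW F=YGGG D=YYYG B=WWWB
After move 5 (R): R=RROO U=BGBG F=YYGG D=YWYW B=WWBB
After move 6 (U'): U=GGBB F=RRGG R=YYOO B=RRBB L=WWOO
After move 7 (R): R=OYOY U=GRBG F=RWGW D=YBYR B=BRGB
Query 1: R[3] = Y
Query 2: B[0] = B
Query 3: D[3] = R
Query 4: D[0] = Y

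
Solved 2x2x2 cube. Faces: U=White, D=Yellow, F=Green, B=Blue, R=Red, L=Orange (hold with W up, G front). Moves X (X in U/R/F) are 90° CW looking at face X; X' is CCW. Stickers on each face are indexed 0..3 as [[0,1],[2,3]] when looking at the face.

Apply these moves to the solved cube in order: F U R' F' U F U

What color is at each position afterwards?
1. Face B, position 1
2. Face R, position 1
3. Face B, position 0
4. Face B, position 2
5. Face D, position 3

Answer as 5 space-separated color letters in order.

After move 1 (F): F=GGGG U=WWOO R=WRWR D=RRYY L=OYOY
After move 2 (U): U=OWOW F=WRGG R=BBWR B=OYBB L=GGOY
After move 3 (R'): R=BRBW U=OBOO F=WWGW D=RRYG B=YYRB
After move 4 (F'): F=WWWG U=OBBB R=RRRW D=GYYG L=GOOO
After move 5 (U): U=BOBB F=RRWG R=YYRW B=GORB L=WWOO
After move 6 (F): F=WRGR U=BOOW R=BYBW D=RYYG L=WGOY
After move 7 (U): U=OBWO F=BYGR R=GOBW B=WGRB L=WROY
Query 1: B[1] = G
Query 2: R[1] = O
Query 3: B[0] = W
Query 4: B[2] = R
Query 5: D[3] = G

Answer: G O W R G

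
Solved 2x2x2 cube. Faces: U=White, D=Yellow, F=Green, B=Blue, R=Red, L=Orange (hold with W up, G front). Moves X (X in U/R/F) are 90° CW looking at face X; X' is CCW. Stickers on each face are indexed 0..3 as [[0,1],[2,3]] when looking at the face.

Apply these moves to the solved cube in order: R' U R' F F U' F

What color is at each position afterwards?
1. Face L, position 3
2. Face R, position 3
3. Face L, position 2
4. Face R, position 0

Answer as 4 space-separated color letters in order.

Answer: B R O W

Derivation:
After move 1 (R'): R=RRRR U=WBWB F=GWGW D=YGYG B=YBYB
After move 2 (U): U=WWBB F=RRGW R=YBRR B=OOYB L=GWOO
After move 3 (R'): R=BRYR U=WYBO F=RWGB D=YRYW B=GOGB
After move 4 (F): F=GRBW U=WYOW R=BROR D=YBYW L=GYOR
After move 5 (F): F=BGWR U=WYRY R=ORWR D=OBYW L=GYOB
After move 6 (U'): U=YYWR F=GYWR R=BGWR B=ORGB L=GOOB
After move 7 (F): F=WGRY U=YYBO R=WGRR D=WBYW L=GOOB
Query 1: L[3] = B
Query 2: R[3] = R
Query 3: L[2] = O
Query 4: R[0] = W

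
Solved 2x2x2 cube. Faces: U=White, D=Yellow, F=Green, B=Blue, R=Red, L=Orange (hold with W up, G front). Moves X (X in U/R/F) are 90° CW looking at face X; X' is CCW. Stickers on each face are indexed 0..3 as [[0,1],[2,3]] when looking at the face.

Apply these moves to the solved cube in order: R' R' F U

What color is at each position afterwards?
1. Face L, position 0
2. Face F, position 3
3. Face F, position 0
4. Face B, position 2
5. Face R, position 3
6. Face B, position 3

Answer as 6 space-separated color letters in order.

Answer: G B W G R B

Derivation:
After move 1 (R'): R=RRRR U=WBWB F=GWGW D=YGYG B=YBYB
After move 2 (R'): R=RRRR U=WYWY F=GBGB D=YWYW B=GBGB
After move 3 (F): F=GGBB U=WYOO R=WRYR D=RRYW L=OYOW
After move 4 (U): U=OWOY F=WRBB R=GBYR B=OYGB L=GGOW
Query 1: L[0] = G
Query 2: F[3] = B
Query 3: F[0] = W
Query 4: B[2] = G
Query 5: R[3] = R
Query 6: B[3] = B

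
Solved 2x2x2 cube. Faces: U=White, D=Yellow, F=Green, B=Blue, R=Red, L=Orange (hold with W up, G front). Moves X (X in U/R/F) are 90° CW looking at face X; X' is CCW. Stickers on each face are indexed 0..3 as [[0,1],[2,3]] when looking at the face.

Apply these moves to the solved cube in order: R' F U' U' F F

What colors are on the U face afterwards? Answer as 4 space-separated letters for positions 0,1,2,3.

After move 1 (R'): R=RRRR U=WBWB F=GWGW D=YGYG B=YBYB
After move 2 (F): F=GGWW U=WBOO R=WRBR D=RRYG L=OYOG
After move 3 (U'): U=BOWO F=OYWW R=GGBR B=WRYB L=YBOG
After move 4 (U'): U=OOBW F=YBWW R=OYBR B=GGYB L=WROG
After move 5 (F): F=WYWB U=OOGR R=BYWR D=BOYG L=WROR
After move 6 (F): F=WWBY U=OORR R=GYRR D=WBYG L=WBOO
Query: U face = OORR

Answer: O O R R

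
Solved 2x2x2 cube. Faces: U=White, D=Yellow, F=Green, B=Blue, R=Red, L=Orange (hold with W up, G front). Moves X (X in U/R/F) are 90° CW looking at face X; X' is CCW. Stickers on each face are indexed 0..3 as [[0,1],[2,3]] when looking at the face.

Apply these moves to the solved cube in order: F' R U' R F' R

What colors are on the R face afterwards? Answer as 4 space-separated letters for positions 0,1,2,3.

After move 1 (F'): F=GGGG U=WWRR R=YRYR D=OOYY L=OWOW
After move 2 (R): R=YYRR U=WGRG F=GOGY D=OBYB B=RBWB
After move 3 (U'): U=GGWR F=OWGY R=GORR B=YYWB L=RBOW
After move 4 (R): R=RGRO U=GWWY F=OBGB D=OWYY B=RYGB
After move 5 (F'): F=BBOG U=GWRR R=WGOO D=BWYY L=RYOW
After move 6 (R): R=OWOG U=GBRG F=BWOY D=BGYR B=RYWB
Query: R face = OWOG

Answer: O W O G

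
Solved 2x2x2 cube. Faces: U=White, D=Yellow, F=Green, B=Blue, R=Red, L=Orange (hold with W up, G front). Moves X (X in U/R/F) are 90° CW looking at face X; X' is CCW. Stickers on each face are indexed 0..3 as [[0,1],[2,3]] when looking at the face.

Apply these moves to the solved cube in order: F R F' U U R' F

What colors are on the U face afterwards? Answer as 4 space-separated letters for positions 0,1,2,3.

After move 1 (F): F=GGGG U=WWOO R=WRWR D=RRYY L=OYOY
After move 2 (R): R=WWRR U=WGOG F=GRGY D=RBYB B=OBWB
After move 3 (F'): F=RYGG U=WGWR R=BWRR D=YYYB L=OGOO
After move 4 (U): U=WWRG F=BWGG R=OBRR B=OGWB L=RYOO
After move 5 (U): U=RWGW F=OBGG R=OGRR B=RYWB L=BWOO
After move 6 (R'): R=GROR U=RWGR F=OWGW D=YBYG B=BYYB
After move 7 (F): F=GOWW U=RWOW R=GRRR D=OGYG L=BYOB
Query: U face = RWOW

Answer: R W O W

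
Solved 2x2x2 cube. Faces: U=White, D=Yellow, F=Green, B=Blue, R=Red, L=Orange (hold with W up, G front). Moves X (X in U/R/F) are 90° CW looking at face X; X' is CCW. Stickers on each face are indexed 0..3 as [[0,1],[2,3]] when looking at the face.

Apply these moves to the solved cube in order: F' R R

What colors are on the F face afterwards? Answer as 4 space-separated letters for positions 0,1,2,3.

After move 1 (F'): F=GGGG U=WWRR R=YRYR D=OOYY L=OWOW
After move 2 (R): R=YYRR U=WGRG F=GOGY D=OBYB B=RBWB
After move 3 (R): R=RYRY U=WORY F=GBGB D=OWYR B=GBGB
Query: F face = GBGB

Answer: G B G B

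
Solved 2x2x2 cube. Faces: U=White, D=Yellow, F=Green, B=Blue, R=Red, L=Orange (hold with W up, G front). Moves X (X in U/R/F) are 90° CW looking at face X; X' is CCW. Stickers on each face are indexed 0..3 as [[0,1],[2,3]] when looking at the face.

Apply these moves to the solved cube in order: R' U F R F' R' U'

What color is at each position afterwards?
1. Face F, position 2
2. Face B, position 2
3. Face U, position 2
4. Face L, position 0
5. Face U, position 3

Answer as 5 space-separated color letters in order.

Answer: G G W O B

Derivation:
After move 1 (R'): R=RRRR U=WBWB F=GWGW D=YGYG B=YBYB
After move 2 (U): U=WWBB F=RRGW R=YBRR B=OOYB L=GWOO
After move 3 (F): F=GRWR U=WWOW R=BBBR D=RYYG L=GYOG
After move 4 (R): R=BBRB U=WROR F=GYWG D=RYYO B=WOWB
After move 5 (F'): F=YGGW U=WRBR R=YBRB D=YGYO L=GROO
After move 6 (R'): R=BBYR U=WWBW F=YRGR D=YGYW B=OOGB
After move 7 (U'): U=WWWB F=GRGR R=YRYR B=BBGB L=OOOO
Query 1: F[2] = G
Query 2: B[2] = G
Query 3: U[2] = W
Query 4: L[0] = O
Query 5: U[3] = B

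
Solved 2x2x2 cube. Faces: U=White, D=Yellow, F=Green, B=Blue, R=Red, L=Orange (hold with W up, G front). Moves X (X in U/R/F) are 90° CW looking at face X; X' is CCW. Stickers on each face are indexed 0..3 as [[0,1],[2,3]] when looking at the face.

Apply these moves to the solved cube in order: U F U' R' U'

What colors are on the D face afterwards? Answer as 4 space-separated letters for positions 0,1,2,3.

Answer: R Y Y R

Derivation:
After move 1 (U): U=WWWW F=RRGG R=BBRR B=OOBB L=GGOO
After move 2 (F): F=GRGR U=WWOG R=WBWR D=RBYY L=GYOY
After move 3 (U'): U=WGWO F=GYGR R=GRWR B=WBBB L=OOOY
After move 4 (R'): R=RRGW U=WBWW F=GGGO D=RYYR B=YBBB
After move 5 (U'): U=BWWW F=OOGO R=GGGW B=RRBB L=YBOY
Query: D face = RYYR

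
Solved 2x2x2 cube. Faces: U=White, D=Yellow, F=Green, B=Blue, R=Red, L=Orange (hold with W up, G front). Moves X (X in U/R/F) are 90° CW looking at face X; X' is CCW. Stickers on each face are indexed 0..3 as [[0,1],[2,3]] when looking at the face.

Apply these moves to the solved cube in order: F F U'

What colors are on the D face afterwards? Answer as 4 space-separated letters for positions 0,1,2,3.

After move 1 (F): F=GGGG U=WWOO R=WRWR D=RRYY L=OYOY
After move 2 (F): F=GGGG U=WWYY R=OROR D=WWYY L=OROR
After move 3 (U'): U=WYWY F=ORGG R=GGOR B=ORBB L=BBOR
Query: D face = WWYY

Answer: W W Y Y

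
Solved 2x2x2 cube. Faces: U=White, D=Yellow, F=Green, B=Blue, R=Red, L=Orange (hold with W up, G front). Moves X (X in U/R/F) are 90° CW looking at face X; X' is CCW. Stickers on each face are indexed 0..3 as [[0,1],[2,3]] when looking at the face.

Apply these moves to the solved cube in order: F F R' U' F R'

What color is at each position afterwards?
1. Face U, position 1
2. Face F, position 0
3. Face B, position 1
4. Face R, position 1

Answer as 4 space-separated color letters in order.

After move 1 (F): F=GGGG U=WWOO R=WRWR D=RRYY L=OYOY
After move 2 (F): F=GGGG U=WWYY R=OROR D=WWYY L=OROR
After move 3 (R'): R=RROO U=WBYB F=GWGY D=WGYG B=YBWB
After move 4 (U'): U=BBWY F=ORGY R=GWOO B=RRWB L=YBOR
After move 5 (F): F=GOYR U=BBRB R=WWYO D=OGYG L=YWOG
After move 6 (R'): R=WOWY U=BWRR F=GBYB D=OOYR B=GRGB
Query 1: U[1] = W
Query 2: F[0] = G
Query 3: B[1] = R
Query 4: R[1] = O

Answer: W G R O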